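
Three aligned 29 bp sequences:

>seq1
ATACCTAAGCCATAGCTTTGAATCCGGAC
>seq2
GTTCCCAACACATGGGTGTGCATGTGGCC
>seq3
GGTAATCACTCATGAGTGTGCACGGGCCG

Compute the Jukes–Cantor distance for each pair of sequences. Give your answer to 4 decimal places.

seq1–seq2: 12/29 sites differ → p ≈ 0.413793, d = −0.75 ln(1 − 0.551724) = 0.601760 ≈ 0.6018.
seq1–seq3: 19/29 sites differ → p ≈ 0.655172, d = −0.75 ln(1 − 0.873563) = 1.551008 ≈ 1.5510.
seq2–seq3: 11/29 sites differ → p ≈ 0.37931, d = −0.75 ln(1 − 0.505747) = 0.528531 ≈ 0.5285.

d(seq1,seq2) = 0.6018, d(seq1,seq3) = 1.5510, d(seq2,seq3) = 0.5285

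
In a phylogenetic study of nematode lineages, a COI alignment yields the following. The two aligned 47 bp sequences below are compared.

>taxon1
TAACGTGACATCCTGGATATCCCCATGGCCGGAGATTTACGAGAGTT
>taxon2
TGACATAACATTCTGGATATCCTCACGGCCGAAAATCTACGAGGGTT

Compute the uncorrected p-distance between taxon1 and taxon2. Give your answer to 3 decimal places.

0.213

The sequences differ at 10 of 47 positions (sites 2, 5, 7, 12, 23, 26, 32, 34, 37, 44).
p = 10/47 = 0.212765… ≈ 0.213 (to 3 d.p.).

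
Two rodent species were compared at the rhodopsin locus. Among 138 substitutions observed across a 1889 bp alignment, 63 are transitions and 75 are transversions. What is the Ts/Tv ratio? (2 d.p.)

0.84

R = 63/75 = 0.84.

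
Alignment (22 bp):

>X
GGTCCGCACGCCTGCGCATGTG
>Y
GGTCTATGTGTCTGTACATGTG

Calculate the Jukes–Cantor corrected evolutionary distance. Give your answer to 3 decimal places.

0.497

The sequences differ at 8 of 22 sites (5, 6, 7, 8, 9, 11, 15, 16), so p = 8/22 ≈ 0.363636.
d = −(3/4) ln(1 − 4p/3) = −0.75 ln(1 − 0.484848) = −0.75 ln(0.515152)
  = −0.75 × (-0.663293) = 0.497470 substitutions/site.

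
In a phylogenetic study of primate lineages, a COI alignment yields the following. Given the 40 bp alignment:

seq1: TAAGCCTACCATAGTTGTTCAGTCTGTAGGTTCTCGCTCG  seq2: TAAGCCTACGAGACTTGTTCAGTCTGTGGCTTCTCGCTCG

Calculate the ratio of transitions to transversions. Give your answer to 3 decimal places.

0.250

Transitions are A↔G and C↔T; transversions are all other mismatches.
Transitions: 1. Transversions: 4.
R = 1/4 = 0.250.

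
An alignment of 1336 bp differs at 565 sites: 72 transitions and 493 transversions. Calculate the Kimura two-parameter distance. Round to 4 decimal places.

0.6588

P = 72/1336 ≈ 0.053892 and Q = 493/1336 ≈ 0.369012.
Under the Kimura two-parameter model, d = −½ ln(1 − 2P − Q) − ¼ ln(1 − 2Q).
1 − 2P − Q = 0.523204, giving −½ ln(0.523204) = 0.323892.
1 − 2Q = 0.261976, giving −¼ ln(0.261976) = 0.334876.
d = 0.323892 + 0.334876 = 0.658768.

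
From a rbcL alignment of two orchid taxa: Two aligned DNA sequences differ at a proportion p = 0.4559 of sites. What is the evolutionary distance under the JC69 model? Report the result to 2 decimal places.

d = −(3/4) ln(1 − 4p/3) = −0.75 ln(1 − 0.607867) = −0.75 ln(0.392133)
  = −0.75 × (-0.936154) = 0.702116 substitutions/site.

0.70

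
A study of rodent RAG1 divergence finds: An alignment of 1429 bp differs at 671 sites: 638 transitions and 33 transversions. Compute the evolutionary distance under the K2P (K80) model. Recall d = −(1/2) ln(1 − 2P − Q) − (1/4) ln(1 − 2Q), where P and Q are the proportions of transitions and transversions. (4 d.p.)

1.2504

P = 638/1429 ≈ 0.446466 and Q = 33/1429 ≈ 0.023093.
Under the Kimura two-parameter model, d = −½ ln(1 − 2P − Q) − ¼ ln(1 − 2Q).
1 − 2P − Q = 0.083975, giving −½ ln(0.083975) = 1.238618.
1 − 2Q = 0.953814, giving −¼ ln(0.953814) = 0.011822.
d = 1.238618 + 0.011822 = 1.250440.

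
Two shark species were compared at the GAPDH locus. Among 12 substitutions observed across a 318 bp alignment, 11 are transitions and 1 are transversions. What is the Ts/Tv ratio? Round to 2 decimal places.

11.00

R = 11/1 = 11.00.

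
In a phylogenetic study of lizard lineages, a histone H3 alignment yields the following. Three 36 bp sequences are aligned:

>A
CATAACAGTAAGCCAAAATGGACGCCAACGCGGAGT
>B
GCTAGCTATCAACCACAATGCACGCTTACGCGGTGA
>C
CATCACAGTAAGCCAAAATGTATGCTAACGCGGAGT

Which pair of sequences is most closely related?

A–B: 13/36 differ, p = 0.361, d = 0.493.
A–C: 4/36 differ, p = 0.111, d = 0.120.
B–C: 14/36 differ, p = 0.389, d = 0.548.
The smallest distance is between A and C.

A and C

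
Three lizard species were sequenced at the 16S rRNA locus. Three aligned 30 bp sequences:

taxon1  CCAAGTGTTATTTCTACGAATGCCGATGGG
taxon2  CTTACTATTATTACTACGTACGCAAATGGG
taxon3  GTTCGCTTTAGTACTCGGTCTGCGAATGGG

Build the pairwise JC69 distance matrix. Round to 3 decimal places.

taxon1–taxon2: 9/30 sites differ → p = 0.3, d = −0.75 ln(1 − 0.4) = 0.383119 ≈ 0.383.
taxon1–taxon3: 14/30 sites differ → p ≈ 0.466667, d = −0.75 ln(1 − 0.622223) = 0.730088 ≈ 0.730.
taxon2–taxon3: 11/30 sites differ → p ≈ 0.366667, d = −0.75 ln(1 − 0.488889) = 0.503376 ≈ 0.503.

d(taxon1,taxon2) = 0.383, d(taxon1,taxon3) = 0.730, d(taxon2,taxon3) = 0.503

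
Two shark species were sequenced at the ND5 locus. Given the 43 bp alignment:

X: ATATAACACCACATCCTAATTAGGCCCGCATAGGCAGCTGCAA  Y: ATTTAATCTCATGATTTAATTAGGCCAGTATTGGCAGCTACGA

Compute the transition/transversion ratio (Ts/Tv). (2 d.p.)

1.80

Transitions are A↔G and C↔T; transversions are all other mismatches.
Transitions: 9. Transversions: 5.
R = 9/5 = 1.80.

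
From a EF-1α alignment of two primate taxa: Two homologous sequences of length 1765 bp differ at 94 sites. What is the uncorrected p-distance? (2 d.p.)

p = 94/1765 = 0.053257… ≈ 0.05 (to 2 d.p.).

0.05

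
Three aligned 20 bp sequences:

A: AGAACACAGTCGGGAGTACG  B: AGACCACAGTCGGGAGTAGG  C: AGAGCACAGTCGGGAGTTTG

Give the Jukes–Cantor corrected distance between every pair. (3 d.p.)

d(A,B) = 0.107, d(A,C) = 0.167, d(B,C) = 0.167

A–B: 2/20 sites differ → p = 0.1, d = −0.75 ln(1 − 0.133333) = 0.107325 ≈ 0.107.
A–C: 3/20 sites differ → p = 0.15, d = −0.75 ln(1 − 0.2) = 0.167358 ≈ 0.167.
B–C: 3/20 sites differ → p = 0.15, d = −0.75 ln(1 − 0.2) = 0.167358 ≈ 0.167.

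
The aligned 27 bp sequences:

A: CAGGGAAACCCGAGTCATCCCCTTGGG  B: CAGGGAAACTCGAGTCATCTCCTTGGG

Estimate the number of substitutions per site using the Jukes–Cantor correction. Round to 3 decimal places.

The sequences differ at 2 of 27 sites (10, 20), so p = 2/27 ≈ 0.074074.
d = −(3/4) ln(1 − 4p/3) = −0.75 ln(1 − 0.098765) = −0.75 ln(0.901235)
  = −0.75 × (-0.103989) = 0.077992 substitutions/site.

0.078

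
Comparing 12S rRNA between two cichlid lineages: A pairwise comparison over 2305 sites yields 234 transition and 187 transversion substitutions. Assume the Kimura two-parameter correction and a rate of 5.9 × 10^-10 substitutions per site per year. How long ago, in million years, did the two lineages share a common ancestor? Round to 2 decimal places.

179.16

P = 234/2305 ≈ 0.101518 and Q = 187/2305 ≈ 0.081128.
Under the Kimura two-parameter model, d = −½ ln(1 − 2P − Q) − ¼ ln(1 − 2Q).
1 − 2P − Q = 0.715836, giving −½ ln(0.715836) = 0.167152.
1 − 2Q = 0.837744, giving −¼ ln(0.837744) = 0.044261.
d = 0.167152 + 0.044261 = 0.211413.
Under a molecular clock d = 2μt, so t = d/(2μ) = 0.211413 / (2 × 5.9 × 10^-10) = 179.16 million years.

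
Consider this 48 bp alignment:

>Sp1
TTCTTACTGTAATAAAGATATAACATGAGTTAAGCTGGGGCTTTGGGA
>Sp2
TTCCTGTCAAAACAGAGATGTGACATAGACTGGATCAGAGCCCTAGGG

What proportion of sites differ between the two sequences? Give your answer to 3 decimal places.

The sequences differ at 25 of 48 positions.
p = 25/48 = 0.520833… ≈ 0.521 (to 3 d.p.).

0.521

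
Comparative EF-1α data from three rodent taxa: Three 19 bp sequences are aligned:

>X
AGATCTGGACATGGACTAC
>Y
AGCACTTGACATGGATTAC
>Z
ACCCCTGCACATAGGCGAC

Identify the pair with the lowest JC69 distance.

X and Y

X–Y: 4/19 differ, p = 0.211, d = 0.247.
X–Z: 7/19 differ, p = 0.368, d = 0.507.
Y–Z: 8/19 differ, p = 0.421, d = 0.618.
The smallest distance is between X and Y.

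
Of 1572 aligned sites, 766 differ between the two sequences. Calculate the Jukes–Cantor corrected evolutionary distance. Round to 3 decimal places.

0.787

p = 766/1572 ≈ 0.487277.
d = −(3/4) ln(1 − 4p/3) = −0.75 ln(1 − 0.649703) = −0.75 ln(0.350297)
  = −0.75 × (-1.048974) = 0.786731 substitutions/site.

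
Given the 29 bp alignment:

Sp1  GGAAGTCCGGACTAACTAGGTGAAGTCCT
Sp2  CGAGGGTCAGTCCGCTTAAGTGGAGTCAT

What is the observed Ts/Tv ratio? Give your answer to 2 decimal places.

Transitions are A↔G and C↔T; transversions are all other mismatches.
Transitions: 8. Transversions: 5.
R = 8/5 = 1.60.

1.60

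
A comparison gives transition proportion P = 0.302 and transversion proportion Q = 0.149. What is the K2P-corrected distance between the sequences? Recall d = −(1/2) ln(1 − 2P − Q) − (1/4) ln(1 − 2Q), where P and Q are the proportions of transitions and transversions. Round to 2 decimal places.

Under the Kimura two-parameter model, d = −½ ln(1 − 2P − Q) − ¼ ln(1 − 2Q).
1 − 2P − Q = 0.247, giving −½ ln(0.247) = 0.699183.
1 − 2Q = 0.702, giving −¼ ln(0.702) = 0.088455.
d = 0.699183 + 0.088455 = 0.787638.

0.79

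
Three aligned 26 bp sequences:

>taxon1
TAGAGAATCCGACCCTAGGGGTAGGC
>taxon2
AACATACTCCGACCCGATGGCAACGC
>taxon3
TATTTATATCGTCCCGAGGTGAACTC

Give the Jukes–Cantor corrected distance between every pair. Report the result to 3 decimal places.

d(taxon1,taxon2) = 0.464, d(taxon1,taxon3) = 0.717, d(taxon2,taxon3) = 0.623

taxon1–taxon2: 9/26 sites differ → p ≈ 0.346154, d = −0.75 ln(1 − 0.461539) = 0.464280 ≈ 0.464.
taxon1–taxon3: 12/26 sites differ → p ≈ 0.461538, d = −0.75 ln(1 − 0.615384) = 0.716632 ≈ 0.717.
taxon2–taxon3: 11/26 sites differ → p ≈ 0.423077, d = −0.75 ln(1 − 0.564103) = 0.622762 ≈ 0.623.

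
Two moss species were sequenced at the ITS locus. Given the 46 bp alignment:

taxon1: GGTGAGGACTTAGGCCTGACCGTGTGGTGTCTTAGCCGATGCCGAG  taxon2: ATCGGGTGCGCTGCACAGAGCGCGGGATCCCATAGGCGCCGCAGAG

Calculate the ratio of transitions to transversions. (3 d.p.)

0.643

Transitions are A↔G and C↔T; transversions are all other mismatches.
Transitions: 9. Transversions: 14.
R = 9/14 = 0.642857… ≈ 0.643 (to 3 d.p.).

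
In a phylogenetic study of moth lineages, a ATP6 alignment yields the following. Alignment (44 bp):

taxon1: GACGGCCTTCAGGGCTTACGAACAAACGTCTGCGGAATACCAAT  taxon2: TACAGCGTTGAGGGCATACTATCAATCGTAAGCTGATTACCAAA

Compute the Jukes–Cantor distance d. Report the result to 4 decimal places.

0.3756

The sequences differ at 13 of 44 sites, so p = 13/44 ≈ 0.295455.
d = −(3/4) ln(1 − 4p/3) = −0.75 ln(1 − 0.39394) = −0.75 ln(0.60606)
  = −0.75 × (-0.500776) = 0.375582 substitutions/site.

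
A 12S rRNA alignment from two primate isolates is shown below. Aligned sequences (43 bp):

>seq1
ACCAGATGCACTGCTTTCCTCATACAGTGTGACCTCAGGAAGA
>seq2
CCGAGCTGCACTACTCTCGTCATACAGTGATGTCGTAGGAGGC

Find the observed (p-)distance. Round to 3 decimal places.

0.326

The sequences differ at 14 of 43 positions.
p = 14/43 = 0.325581… ≈ 0.326 (to 3 d.p.).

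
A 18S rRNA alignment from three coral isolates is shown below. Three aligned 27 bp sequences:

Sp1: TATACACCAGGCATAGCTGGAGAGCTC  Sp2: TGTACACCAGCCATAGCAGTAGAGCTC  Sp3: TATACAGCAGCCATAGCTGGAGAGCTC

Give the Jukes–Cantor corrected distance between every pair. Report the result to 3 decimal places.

Sp1–Sp2: 4/27 sites differ → p ≈ 0.148148, d = −0.75 ln(1 − 0.197531) = 0.165047 ≈ 0.165.
Sp1–Sp3: 2/27 sites differ → p ≈ 0.074074, d = −0.75 ln(1 − 0.098765) = 0.077992 ≈ 0.078.
Sp2–Sp3: 4/27 sites differ → p ≈ 0.148148, d = −0.75 ln(1 − 0.197531) = 0.165047 ≈ 0.165.

d(Sp1,Sp2) = 0.165, d(Sp1,Sp3) = 0.078, d(Sp2,Sp3) = 0.165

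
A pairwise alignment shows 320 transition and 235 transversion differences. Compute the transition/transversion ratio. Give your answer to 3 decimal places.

R = 320/235 = 1.361702… ≈ 1.362 (to 3 d.p.).

1.362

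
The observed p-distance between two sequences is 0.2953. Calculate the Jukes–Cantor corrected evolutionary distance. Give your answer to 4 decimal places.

0.3753

d = −(3/4) ln(1 − 4p/3) = −0.75 ln(1 − 0.393733) = −0.75 ln(0.606267)
  = −0.75 × (-0.500435) = 0.375326 substitutions/site.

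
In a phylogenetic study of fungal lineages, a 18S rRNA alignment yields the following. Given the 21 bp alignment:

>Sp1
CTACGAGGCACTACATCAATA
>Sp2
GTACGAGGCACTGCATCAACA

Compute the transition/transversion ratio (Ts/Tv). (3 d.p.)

2.000

Transitions are A↔G and C↔T; transversions are all other mismatches.
Transitions: 2. Transversions: 1.
R = 2/1 = 2.000.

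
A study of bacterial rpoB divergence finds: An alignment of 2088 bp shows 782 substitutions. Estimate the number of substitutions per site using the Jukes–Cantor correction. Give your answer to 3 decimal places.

0.519

p = 782/2088 ≈ 0.374521.
d = −(3/4) ln(1 − 4p/3) = −0.75 ln(1 − 0.499361) = −0.75 ln(0.500639)
  = −0.75 × (-0.691870) = 0.518903 substitutions/site.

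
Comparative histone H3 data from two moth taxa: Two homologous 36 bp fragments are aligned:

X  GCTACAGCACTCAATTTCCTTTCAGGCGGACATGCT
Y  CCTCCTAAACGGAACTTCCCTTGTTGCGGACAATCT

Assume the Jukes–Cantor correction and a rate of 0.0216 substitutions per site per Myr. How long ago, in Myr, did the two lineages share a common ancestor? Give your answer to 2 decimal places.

12.69

The sequences differ at 14 of 36 sites, so p = 14/36 ≈ 0.388889.
d = −(3/4) ln(1 − 4p/3) = −0.75 ln(1 − 0.518519) = −0.75 ln(0.481481)
  = −0.75 × (-0.730889) = 0.548167 substitutions/site.
Under a molecular clock d = 2μt, so t = d/(2μ) = 0.548167 / (2 × 0.0216) = 12.69 Myr.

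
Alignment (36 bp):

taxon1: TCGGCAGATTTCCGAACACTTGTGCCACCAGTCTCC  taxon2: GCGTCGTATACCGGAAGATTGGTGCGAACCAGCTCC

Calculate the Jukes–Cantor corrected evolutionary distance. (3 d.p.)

0.608

The sequences differ at 15 of 36 sites, so p = 15/36 ≈ 0.416667.
d = −(3/4) ln(1 − 4p/3) = −0.75 ln(1 − 0.555556) = −0.75 ln(0.444444)
  = −0.75 × (-0.810931) = 0.608198 substitutions/site.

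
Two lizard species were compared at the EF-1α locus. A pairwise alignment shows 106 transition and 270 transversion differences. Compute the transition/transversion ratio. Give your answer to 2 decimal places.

R = 106/270 = 0.392592… ≈ 0.39 (to 2 d.p.).

0.39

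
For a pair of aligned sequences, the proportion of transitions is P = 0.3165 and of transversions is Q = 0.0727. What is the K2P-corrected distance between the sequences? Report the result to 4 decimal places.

Under the Kimura two-parameter model, d = −½ ln(1 − 2P − Q) − ¼ ln(1 − 2Q).
1 − 2P − Q = 0.2943, giving −½ ln(0.2943) = 0.611578.
1 − 2Q = 0.8546, giving −¼ ln(0.8546) = 0.039280.
d = 0.611578 + 0.039280 = 0.650858.

0.6509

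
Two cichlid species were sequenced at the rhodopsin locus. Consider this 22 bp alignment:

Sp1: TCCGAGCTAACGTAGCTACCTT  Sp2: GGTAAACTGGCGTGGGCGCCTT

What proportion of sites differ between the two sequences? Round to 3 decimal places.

The sequences differ at 11 of 22 positions.
p = 11/22 = 0.500.

0.500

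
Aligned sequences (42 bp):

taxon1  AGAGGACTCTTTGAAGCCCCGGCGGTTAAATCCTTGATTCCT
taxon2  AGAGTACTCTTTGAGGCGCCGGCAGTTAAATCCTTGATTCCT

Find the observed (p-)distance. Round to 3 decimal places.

0.095

The sequences differ at 4 of 42 positions (sites 5, 15, 18, 24).
p = 4/42 = 0.095238… ≈ 0.095 (to 3 d.p.).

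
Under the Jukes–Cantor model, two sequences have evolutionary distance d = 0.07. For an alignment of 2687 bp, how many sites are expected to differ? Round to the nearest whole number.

Invert JC69: p = (3/4)(1 − e^(−4d/3)) = 0.75 × (1 − e^(-0.093333)) = 0.75 × (1 − 0.910890) = 0.066833.
Expected differing sites = pL ≈ 0.066833 × 2687 = 179.580271 ≈ 180.

180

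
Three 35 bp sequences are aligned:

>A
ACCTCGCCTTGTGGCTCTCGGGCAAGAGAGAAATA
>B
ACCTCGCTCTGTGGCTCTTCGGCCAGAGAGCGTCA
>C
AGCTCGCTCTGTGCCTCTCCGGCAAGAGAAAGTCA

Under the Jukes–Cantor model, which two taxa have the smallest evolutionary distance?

A–B: 9/35 differ, p = 0.257, d = 0.315.
A–C: 9/35 differ, p = 0.257, d = 0.315.
B–C: 6/35 differ, p = 0.171, d = 0.195.
The smallest distance is between B and C.

B and C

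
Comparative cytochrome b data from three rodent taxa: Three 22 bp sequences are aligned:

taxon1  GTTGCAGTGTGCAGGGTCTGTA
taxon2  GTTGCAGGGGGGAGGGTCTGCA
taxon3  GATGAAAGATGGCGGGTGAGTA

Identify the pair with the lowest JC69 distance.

taxon1–taxon2: 4/22 differ, p = 0.182, d = 0.208.
taxon1–taxon3: 9/22 differ, p = 0.409, d = 0.591.
taxon2–taxon3: 9/22 differ, p = 0.409, d = 0.591.
The smallest distance is between taxon1 and taxon2.

taxon1 and taxon2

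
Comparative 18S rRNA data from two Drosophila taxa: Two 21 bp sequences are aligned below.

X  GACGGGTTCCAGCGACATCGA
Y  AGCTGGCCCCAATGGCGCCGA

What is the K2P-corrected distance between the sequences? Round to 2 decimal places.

Of 21 sites, 9 differences are transitions and 1 are transversions, so P = 9/21 ≈ 0.428571 and Q = 1/21 ≈ 0.047619.
Under the Kimura two-parameter model, d = −½ ln(1 − 2P − Q) − ¼ ln(1 − 2Q).
1 − 2P − Q = 0.095239, giving −½ ln(0.095239) = 1.175683.
1 − 2Q = 0.904762, giving −¼ ln(0.904762) = 0.025021.
d = 1.175683 + 0.025021 = 1.200704.

1.20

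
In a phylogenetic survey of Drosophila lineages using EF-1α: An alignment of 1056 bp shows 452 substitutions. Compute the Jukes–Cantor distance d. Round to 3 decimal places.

p = 452/1056 ≈ 0.42803.
d = −(3/4) ln(1 − 4p/3) = −0.75 ln(1 − 0.570707) = −0.75 ln(0.429293)
  = −0.75 × (-0.845616) = 0.634212 substitutions/site.

0.634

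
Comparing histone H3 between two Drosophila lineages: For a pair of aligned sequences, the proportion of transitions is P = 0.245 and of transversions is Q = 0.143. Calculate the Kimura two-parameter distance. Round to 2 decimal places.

Under the Kimura two-parameter model, d = −½ ln(1 − 2P − Q) − ¼ ln(1 − 2Q).
1 − 2P − Q = 0.367, giving −½ ln(0.367) = 0.501197.
1 − 2Q = 0.714, giving −¼ ln(0.714) = 0.084218.
d = 0.501197 + 0.084218 = 0.585415.

0.59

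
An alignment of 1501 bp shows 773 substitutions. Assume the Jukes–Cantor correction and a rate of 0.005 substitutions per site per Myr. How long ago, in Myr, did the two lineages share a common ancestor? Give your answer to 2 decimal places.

87.03

p = 773/1501 ≈ 0.51499.
d = −(3/4) ln(1 − 4p/3) = −0.75 ln(1 − 0.686653) = −0.75 ln(0.313347)
  = −0.75 × (-1.160444) = 0.870333 substitutions/site.
Under a molecular clock d = 2μt, so t = d/(2μ) = 0.870333 / (2 × 0.005) = 87.03 Myr.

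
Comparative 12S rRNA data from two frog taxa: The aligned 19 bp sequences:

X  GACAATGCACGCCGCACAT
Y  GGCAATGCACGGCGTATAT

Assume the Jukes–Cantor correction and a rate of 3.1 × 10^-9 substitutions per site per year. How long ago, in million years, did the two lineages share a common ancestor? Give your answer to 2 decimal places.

39.86

The sequences differ at 4 of 19 sites (2, 12, 15, 17), so p = 4/19 ≈ 0.210526.
d = −(3/4) ln(1 − 4p/3) = −0.75 ln(1 − 0.280701) = −0.75 ln(0.719299)
  = −0.75 × (-0.329478) = 0.247109 substitutions/site.
Under a molecular clock d = 2μt, so t = d/(2μ) = 0.247109 / (2 × 3.1 × 10^-9) = 39.86 million years.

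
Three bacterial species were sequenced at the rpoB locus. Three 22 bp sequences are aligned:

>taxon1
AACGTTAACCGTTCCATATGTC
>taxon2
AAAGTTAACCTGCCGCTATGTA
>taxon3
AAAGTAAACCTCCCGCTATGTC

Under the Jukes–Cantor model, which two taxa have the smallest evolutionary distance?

taxon2 and taxon3

taxon1–taxon2: 7/22 differ, p = 0.318, d = 0.414.
taxon1–taxon3: 7/22 differ, p = 0.318, d = 0.414.
taxon2–taxon3: 3/22 differ, p = 0.136, d = 0.151.
The smallest distance is between taxon2 and taxon3.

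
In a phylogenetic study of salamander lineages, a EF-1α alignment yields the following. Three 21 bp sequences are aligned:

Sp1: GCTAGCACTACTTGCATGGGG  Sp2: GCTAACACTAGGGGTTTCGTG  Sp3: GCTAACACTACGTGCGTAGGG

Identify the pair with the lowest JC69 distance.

Sp1–Sp2: 8/21 differ, p = 0.381, d = 0.532.
Sp1–Sp3: 4/21 differ, p = 0.190, d = 0.220.
Sp2–Sp3: 6/21 differ, p = 0.286, d = 0.360.
The smallest distance is between Sp1 and Sp3.

Sp1 and Sp3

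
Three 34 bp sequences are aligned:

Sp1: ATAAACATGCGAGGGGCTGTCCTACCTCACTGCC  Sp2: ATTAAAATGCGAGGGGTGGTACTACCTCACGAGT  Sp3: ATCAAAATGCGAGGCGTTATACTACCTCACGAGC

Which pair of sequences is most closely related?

Sp1–Sp2: 9/34 differ, p = 0.265, d = 0.326.
Sp1–Sp3: 9/34 differ, p = 0.265, d = 0.326.
Sp2–Sp3: 5/34 differ, p = 0.147, d = 0.164.
The smallest distance is between Sp2 and Sp3.

Sp2 and Sp3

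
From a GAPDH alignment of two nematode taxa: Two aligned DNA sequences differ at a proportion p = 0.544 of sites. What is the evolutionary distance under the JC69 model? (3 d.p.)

d = −(3/4) ln(1 − 4p/3) = −0.75 ln(1 − 0.725333) = −0.75 ln(0.274667)
  = −0.75 × (-1.292196) = 0.969147 substitutions/site.

0.969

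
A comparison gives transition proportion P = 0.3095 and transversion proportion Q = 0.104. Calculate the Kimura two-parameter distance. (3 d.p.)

0.700

Under the Kimura two-parameter model, d = −½ ln(1 − 2P − Q) − ¼ ln(1 − 2Q).
1 − 2P − Q = 0.277, giving −½ ln(0.277) = 0.641869.
1 − 2Q = 0.792, giving −¼ ln(0.792) = 0.058298.
d = 0.641869 + 0.058298 = 0.700167.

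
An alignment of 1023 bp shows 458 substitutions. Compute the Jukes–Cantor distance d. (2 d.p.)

0.68

p = 458/1023 ≈ 0.447703.
d = −(3/4) ln(1 − 4p/3) = −0.75 ln(1 − 0.596937) = −0.75 ln(0.403063)
  = −0.75 × (-0.908662) = 0.681497 substitutions/site.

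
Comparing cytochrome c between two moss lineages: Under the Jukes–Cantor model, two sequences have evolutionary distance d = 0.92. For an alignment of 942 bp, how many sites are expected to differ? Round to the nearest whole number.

499

Invert JC69: p = (3/4)(1 − e^(−4d/3)) = 0.75 × (1 − e^(-1.226667)) = 0.75 × (1 − 0.293268) = 0.530049.
Expected differing sites = pL ≈ 0.530049 × 942 = 499.306158 ≈ 499.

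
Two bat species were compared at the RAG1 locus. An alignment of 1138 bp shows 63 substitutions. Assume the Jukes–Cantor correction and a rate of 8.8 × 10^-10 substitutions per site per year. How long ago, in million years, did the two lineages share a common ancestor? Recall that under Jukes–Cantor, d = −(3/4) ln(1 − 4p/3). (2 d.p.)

p = 63/1138 ≈ 0.05536.
d = −(3/4) ln(1 − 4p/3) = −0.75 ln(1 − 0.073813) = −0.75 ln(0.926187)
  = −0.75 × (-0.076679) = 0.057509 substitutions/site.
Under a molecular clock d = 2μt, so t = d/(2μ) = 0.057509 / (2 × 8.8 × 10^-10) = 32.68 million years.

32.68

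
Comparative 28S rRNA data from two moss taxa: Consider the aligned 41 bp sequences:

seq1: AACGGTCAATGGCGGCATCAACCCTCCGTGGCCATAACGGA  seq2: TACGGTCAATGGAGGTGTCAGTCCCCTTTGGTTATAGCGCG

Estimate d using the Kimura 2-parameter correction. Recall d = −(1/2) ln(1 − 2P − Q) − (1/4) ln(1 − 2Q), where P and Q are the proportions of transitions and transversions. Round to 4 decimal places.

Of 41 sites, 10 differences are transitions and 4 are transversions, so P = 10/41 ≈ 0.243902 and Q = 4/41 ≈ 0.097561.
Under the Kimura two-parameter model, d = −½ ln(1 − 2P − Q) − ¼ ln(1 − 2Q).
1 − 2P − Q = 0.414635, giving −½ ln(0.414635) = 0.440178.
1 − 2Q = 0.804878, giving −¼ ln(0.804878) = 0.054266.
d = 0.440178 + 0.054266 = 0.494444.

0.4944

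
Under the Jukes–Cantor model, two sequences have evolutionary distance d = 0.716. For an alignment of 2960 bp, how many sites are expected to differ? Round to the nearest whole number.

1365

Invert JC69: p = (3/4)(1 − e^(−4d/3)) = 0.75 × (1 − e^(-0.954667)) = 0.75 × (1 − 0.384940) = 0.461295.
Expected differing sites = pL ≈ 0.461295 × 2960 = 1365.4332 ≈ 1365.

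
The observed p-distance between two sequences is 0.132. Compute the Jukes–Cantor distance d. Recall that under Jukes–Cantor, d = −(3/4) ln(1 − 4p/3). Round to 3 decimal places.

d = −(3/4) ln(1 − 4p/3) = −0.75 ln(1 − 0.176) = −0.75 ln(0.824)
  = −0.75 × (-0.193585) = 0.145189 substitutions/site.

0.145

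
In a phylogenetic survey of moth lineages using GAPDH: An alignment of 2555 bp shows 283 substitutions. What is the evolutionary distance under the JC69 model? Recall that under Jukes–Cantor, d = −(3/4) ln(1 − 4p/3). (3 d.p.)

p = 283/2555 ≈ 0.110763.
d = −(3/4) ln(1 − 4p/3) = −0.75 ln(1 − 0.147684) = −0.75 ln(0.852316)
  = −0.75 × (-0.159798) = 0.119849 substitutions/site.

0.120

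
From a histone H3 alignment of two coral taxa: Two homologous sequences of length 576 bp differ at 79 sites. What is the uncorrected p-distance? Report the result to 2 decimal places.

0.14

p = 79/576 = 0.137152… ≈ 0.14 (to 2 d.p.).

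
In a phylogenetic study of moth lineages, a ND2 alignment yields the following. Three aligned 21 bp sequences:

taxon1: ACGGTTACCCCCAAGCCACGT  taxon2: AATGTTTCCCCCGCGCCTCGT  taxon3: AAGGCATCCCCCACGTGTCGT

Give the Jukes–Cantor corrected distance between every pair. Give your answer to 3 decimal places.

taxon1–taxon2: 6/21 sites differ → p ≈ 0.285714, d = −0.75 ln(1 − 0.380952) = 0.359679 ≈ 0.360.
taxon1–taxon3: 8/21 sites differ → p ≈ 0.380952, d = −0.75 ln(1 − 0.507936) = 0.531860 ≈ 0.532.
taxon2–taxon3: 6/21 sites differ → p ≈ 0.285714, d = −0.75 ln(1 − 0.380952) = 0.359679 ≈ 0.360.

d(taxon1,taxon2) = 0.360, d(taxon1,taxon3) = 0.532, d(taxon2,taxon3) = 0.360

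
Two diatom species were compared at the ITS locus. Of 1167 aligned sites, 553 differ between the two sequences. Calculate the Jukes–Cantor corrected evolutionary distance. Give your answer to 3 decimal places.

0.749

p = 553/1167 ≈ 0.473865.
d = −(3/4) ln(1 − 4p/3) = −0.75 ln(1 − 0.63182) = −0.75 ln(0.36818)
  = −0.75 × (-0.999183) = 0.749387 substitutions/site.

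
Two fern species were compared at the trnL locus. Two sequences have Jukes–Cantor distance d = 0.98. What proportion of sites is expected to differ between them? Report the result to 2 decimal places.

0.55

p = (3/4)(1 − e^(−4d/3)) = 0.75 × (1 − e^(-1.306667)) = 0.75 × (1 − 0.270721) = 0.546959.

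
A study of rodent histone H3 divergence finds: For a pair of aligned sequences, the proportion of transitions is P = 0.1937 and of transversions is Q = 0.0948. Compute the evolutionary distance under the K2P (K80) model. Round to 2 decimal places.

0.38

Under the Kimura two-parameter model, d = −½ ln(1 − 2P − Q) − ¼ ln(1 − 2Q).
1 − 2P − Q = 0.5178, giving −½ ln(0.5178) = 0.329083.
1 − 2Q = 0.8104, giving −¼ ln(0.8104) = 0.052557.
d = 0.329083 + 0.052557 = 0.381640.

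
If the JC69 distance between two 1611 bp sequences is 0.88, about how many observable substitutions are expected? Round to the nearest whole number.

834

Invert JC69: p = (3/4)(1 − e^(−4d/3)) = 0.75 × (1 − e^(-1.173333)) = 0.75 × (1 − 0.309334) = 0.518000.
Expected differing sites = pL ≈ 0.518000 × 1611 = 834.498 ≈ 834.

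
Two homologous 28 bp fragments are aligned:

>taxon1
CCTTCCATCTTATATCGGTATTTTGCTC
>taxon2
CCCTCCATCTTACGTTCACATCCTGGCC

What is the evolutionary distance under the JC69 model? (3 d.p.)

The sequences differ at 11 of 28 sites, so p = 11/28 ≈ 0.392857.
d = −(3/4) ln(1 − 4p/3) = −0.75 ln(1 − 0.523809) = −0.75 ln(0.476191)
  = −0.75 × (-0.741936) = 0.556452 substitutions/site.

0.556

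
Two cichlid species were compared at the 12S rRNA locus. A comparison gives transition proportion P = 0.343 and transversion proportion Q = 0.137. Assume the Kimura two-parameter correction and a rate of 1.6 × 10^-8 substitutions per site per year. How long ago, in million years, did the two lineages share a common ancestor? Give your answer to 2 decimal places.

29.56

Under the Kimura two-parameter model, d = −½ ln(1 − 2P − Q) − ¼ ln(1 − 2Q).
1 − 2P − Q = 0.177, giving −½ ln(0.177) = 0.865803.
1 − 2Q = 0.726, giving −¼ ln(0.726) = 0.080051.
d = 0.865803 + 0.080051 = 0.945854.
Under a molecular clock d = 2μt, so t = d/(2μ) = 0.945854 / (2 × 1.6 × 10^-8) = 29.56 million years.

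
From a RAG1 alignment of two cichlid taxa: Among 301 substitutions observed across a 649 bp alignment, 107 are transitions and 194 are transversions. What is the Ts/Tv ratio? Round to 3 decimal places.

R = 107/194 = 0.551546… ≈ 0.552 (to 3 d.p.).

0.552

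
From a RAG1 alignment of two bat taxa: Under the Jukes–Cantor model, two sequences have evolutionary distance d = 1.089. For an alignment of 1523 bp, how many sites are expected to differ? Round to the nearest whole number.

875

Invert JC69: p = (3/4)(1 − e^(−4d/3)) = 0.75 × (1 − e^(-1.452)) = 0.75 × (1 − 0.234102) = 0.574424.
Expected differing sites = pL ≈ 0.574424 × 1523 = 874.847752 ≈ 875.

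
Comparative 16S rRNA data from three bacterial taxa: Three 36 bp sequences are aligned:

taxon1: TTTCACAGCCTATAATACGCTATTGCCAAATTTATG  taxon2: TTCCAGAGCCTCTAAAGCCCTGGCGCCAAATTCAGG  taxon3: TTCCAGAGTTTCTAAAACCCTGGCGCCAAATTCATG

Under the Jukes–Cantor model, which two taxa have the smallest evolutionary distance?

taxon1–taxon2: 11/36 differ, p = 0.306, d = 0.392.
taxon1–taxon3: 11/36 differ, p = 0.306, d = 0.392.
taxon2–taxon3: 4/36 differ, p = 0.111, d = 0.120.
The smallest distance is between taxon2 and taxon3.

taxon2 and taxon3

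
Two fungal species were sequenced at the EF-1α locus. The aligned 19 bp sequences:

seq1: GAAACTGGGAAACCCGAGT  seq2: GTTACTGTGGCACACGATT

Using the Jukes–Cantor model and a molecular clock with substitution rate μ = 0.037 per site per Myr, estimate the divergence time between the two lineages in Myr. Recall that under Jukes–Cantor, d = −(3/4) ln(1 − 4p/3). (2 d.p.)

The sequences differ at 7 of 19 sites (2, 3, 8, 10, 11, 14, 18), so p = 7/19 ≈ 0.368421.
d = −(3/4) ln(1 − 4p/3) = −0.75 ln(1 − 0.491228) = −0.75 ln(0.508772)
  = −0.75 × (-0.675755) = 0.506816 substitutions/site.
Under a molecular clock d = 2μt, so t = d/(2μ) = 0.506816 / (2 × 0.037) = 6.85 Myr.

6.85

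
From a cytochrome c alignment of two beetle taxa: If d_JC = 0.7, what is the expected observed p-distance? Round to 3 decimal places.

p = (3/4)(1 − e^(−4d/3)) = 0.75 × (1 − e^(-0.933333)) = 0.75 × (1 − 0.393241) = 0.455069.

0.455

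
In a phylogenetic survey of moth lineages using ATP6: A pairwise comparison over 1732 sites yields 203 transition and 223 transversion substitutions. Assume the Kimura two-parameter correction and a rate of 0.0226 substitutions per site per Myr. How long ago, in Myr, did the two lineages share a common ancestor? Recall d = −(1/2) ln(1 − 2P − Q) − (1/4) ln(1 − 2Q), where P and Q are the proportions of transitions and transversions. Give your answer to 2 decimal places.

P = 203/1732 ≈ 0.117206 and Q = 223/1732 ≈ 0.128753.
Under the Kimura two-parameter model, d = −½ ln(1 − 2P − Q) − ¼ ln(1 − 2Q).
1 − 2P − Q = 0.636835, giving −½ ln(0.636835) = 0.225622.
1 − 2Q = 0.742494, giving −¼ ln(0.742494) = 0.074435.
d = 0.225622 + 0.074435 = 0.300057.
Under a molecular clock d = 2μt, so t = d/(2μ) = 0.300057 / (2 × 0.0226) = 6.64 Myr.

6.64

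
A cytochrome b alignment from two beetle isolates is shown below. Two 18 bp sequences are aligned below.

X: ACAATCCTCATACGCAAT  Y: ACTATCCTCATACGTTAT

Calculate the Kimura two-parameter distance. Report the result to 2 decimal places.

0.19

Of 18 sites, 1 differences are transitions and 2 are transversions, so P = 1/18 ≈ 0.055556 and Q = 2/18 ≈ 0.111111.
Under the Kimura two-parameter model, d = −½ ln(1 − 2P − Q) − ¼ ln(1 − 2Q).
1 − 2P − Q = 0.777777, giving −½ ln(0.777777) = 0.125658.
1 − 2Q = 0.777778, giving −¼ ln(0.777778) = 0.062829.
d = 0.125658 + 0.062829 = 0.188487.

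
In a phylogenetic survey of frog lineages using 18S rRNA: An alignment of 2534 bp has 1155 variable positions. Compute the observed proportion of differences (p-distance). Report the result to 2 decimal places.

p = 1155/2534 = 0.455801… ≈ 0.46 (to 2 d.p.).

0.46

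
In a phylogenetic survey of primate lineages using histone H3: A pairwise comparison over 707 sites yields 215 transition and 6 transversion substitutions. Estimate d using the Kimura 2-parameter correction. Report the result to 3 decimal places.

P = 215/707 ≈ 0.304102 and Q = 6/707 ≈ 0.008487.
Under the Kimura two-parameter model, d = −½ ln(1 − 2P − Q) − ¼ ln(1 − 2Q).
1 − 2P − Q = 0.383309, giving −½ ln(0.383309) = 0.479457.
1 − 2Q = 0.983026, giving −¼ ln(0.983026) = 0.004280.
d = 0.479457 + 0.004280 = 0.483737.

0.484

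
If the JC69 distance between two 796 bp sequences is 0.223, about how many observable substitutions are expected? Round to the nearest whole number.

Invert JC69: p = (3/4)(1 − e^(−4d/3)) = 0.75 × (1 − e^(-0.297333)) = 0.75 × (1 − 0.742797) = 0.192902.
Expected differing sites = pL ≈ 0.192902 × 796 = 153.549992 ≈ 154.

154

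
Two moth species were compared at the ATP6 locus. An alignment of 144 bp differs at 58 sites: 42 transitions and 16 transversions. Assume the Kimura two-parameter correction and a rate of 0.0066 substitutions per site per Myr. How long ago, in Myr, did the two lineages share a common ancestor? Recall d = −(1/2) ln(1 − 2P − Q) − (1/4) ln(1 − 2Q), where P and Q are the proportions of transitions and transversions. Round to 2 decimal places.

49.67

P = 42/144 ≈ 0.291667 and Q = 16/144 ≈ 0.111111.
Under the Kimura two-parameter model, d = −½ ln(1 − 2P − Q) − ¼ ln(1 − 2Q).
1 − 2P − Q = 0.305555, giving −½ ln(0.305555) = 0.592813.
1 − 2Q = 0.777778, giving −¼ ln(0.777778) = 0.062829.
d = 0.592813 + 0.062829 = 0.655642.
Under a molecular clock d = 2μt, so t = d/(2μ) = 0.655642 / (2 × 0.0066) = 49.67 Myr.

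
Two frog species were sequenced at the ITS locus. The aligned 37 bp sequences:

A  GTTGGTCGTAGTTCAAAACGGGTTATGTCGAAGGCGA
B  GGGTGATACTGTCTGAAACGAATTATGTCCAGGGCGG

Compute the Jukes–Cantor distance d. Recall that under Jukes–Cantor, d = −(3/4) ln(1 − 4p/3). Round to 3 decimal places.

The sequences differ at 16 of 37 sites, so p = 16/37 ≈ 0.432432.
d = −(3/4) ln(1 − 4p/3) = −0.75 ln(1 − 0.576576) = −0.75 ln(0.423424)
  = −0.75 × (-0.859381) = 0.644536 substitutions/site.

0.645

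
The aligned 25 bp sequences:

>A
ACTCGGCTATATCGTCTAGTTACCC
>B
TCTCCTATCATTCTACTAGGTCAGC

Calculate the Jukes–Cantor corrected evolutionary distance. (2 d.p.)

0.89

The sequences differ at 13 of 25 sites, so p = 13/25 = 0.52.
d = −(3/4) ln(1 − 4p/3) = −0.75 ln(1 − 0.693333) = −0.75 ln(0.306667)
  = −0.75 × (-1.181993) = 0.886495 substitutions/site.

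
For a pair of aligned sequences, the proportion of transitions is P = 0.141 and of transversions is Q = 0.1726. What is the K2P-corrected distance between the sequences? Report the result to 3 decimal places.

Under the Kimura two-parameter model, d = −½ ln(1 − 2P − Q) − ¼ ln(1 − 2Q).
1 − 2P − Q = 0.5454, giving −½ ln(0.5454) = 0.303118.
1 − 2Q = 0.6548, giving −¼ ln(0.6548) = 0.105856.
d = 0.303118 + 0.105856 = 0.408974.

0.409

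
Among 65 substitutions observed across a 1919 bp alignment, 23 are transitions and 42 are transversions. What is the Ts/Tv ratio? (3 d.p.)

0.548

R = 23/42 = 0.547619… ≈ 0.548 (to 3 d.p.).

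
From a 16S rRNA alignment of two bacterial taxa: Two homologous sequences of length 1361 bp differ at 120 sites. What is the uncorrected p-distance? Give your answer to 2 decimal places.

0.09

p = 120/1361 = 0.088170… ≈ 0.09 (to 2 d.p.).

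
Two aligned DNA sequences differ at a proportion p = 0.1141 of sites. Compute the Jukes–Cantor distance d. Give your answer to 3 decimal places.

d = −(3/4) ln(1 − 4p/3) = −0.75 ln(1 − 0.152133) = −0.75 ln(0.847867)
  = −0.75 × (-0.165031) = 0.123773 substitutions/site.

0.124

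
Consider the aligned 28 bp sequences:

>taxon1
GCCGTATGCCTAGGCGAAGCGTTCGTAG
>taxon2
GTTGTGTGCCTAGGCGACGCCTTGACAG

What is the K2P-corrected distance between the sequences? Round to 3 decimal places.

Of 28 sites, 5 differences are transitions and 3 are transversions, so P = 5/28 ≈ 0.178571 and Q = 3/28 ≈ 0.107143.
Under the Kimura two-parameter model, d = −½ ln(1 − 2P − Q) − ¼ ln(1 − 2Q).
1 − 2P − Q = 0.535715, giving −½ ln(0.535715) = 0.312076.
1 − 2Q = 0.785714, giving −¼ ln(0.785714) = 0.060291.
d = 0.312076 + 0.060291 = 0.372367.

0.372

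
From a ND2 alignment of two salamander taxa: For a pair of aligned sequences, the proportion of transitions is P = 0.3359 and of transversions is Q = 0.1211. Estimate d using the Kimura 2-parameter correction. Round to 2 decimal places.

0.86

Under the Kimura two-parameter model, d = −½ ln(1 − 2P − Q) − ¼ ln(1 − 2Q).
1 − 2P − Q = 0.2071, giving −½ ln(0.2071) = 0.787277.
1 − 2Q = 0.7578, giving −¼ ln(0.7578) = 0.069334.
d = 0.787277 + 0.069334 = 0.856611.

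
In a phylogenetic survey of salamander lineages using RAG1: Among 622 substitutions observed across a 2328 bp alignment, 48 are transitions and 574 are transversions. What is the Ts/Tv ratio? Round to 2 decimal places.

0.08

R = 48/574 = 0.083623… ≈ 0.08 (to 2 d.p.).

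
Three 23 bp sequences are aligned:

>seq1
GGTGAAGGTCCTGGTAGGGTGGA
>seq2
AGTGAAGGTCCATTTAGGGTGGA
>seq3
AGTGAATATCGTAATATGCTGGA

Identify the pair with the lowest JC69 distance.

seq1 and seq2

seq1–seq2: 4/23 differ, p = 0.174, d = 0.198.
seq1–seq3: 8/23 differ, p = 0.348, d = 0.467.
seq2–seq3: 8/23 differ, p = 0.348, d = 0.467.
The smallest distance is between seq1 and seq2.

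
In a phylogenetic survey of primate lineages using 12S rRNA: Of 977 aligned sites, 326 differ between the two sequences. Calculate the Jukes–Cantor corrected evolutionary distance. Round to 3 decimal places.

0.441

p = 326/977 ≈ 0.333675.
d = −(3/4) ln(1 − 4p/3) = −0.75 ln(1 − 0.4449) = −0.75 ln(0.5551)
  = −0.75 × (-0.588607) = 0.441455 substitutions/site.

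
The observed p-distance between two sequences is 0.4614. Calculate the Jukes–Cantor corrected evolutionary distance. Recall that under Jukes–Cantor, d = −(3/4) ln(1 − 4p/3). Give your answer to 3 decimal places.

d = −(3/4) ln(1 − 4p/3) = −0.75 ln(1 − 0.6152) = −0.75 ln(0.3848)
  = −0.75 × (-0.955032) = 0.716274 substitutions/site.

0.716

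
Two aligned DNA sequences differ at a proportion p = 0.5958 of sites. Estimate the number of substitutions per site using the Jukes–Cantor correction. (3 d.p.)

1.186

d = −(3/4) ln(1 − 4p/3) = −0.75 ln(1 − 0.7944) = −0.75 ln(0.2056)
  = −0.75 × (-1.581823) = 1.186367 substitutions/site.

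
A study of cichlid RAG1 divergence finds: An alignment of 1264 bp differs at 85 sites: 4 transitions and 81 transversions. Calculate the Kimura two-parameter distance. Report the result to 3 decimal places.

0.071

P = 4/1264 ≈ 0.003165 and Q = 81/1264 ≈ 0.064082.
Under the Kimura two-parameter model, d = −½ ln(1 − 2P − Q) − ¼ ln(1 − 2Q).
1 − 2P − Q = 0.929588, giving −½ ln(0.929588) = 0.036507.
1 − 2Q = 0.871836, giving −¼ ln(0.871836) = 0.034288.
d = 0.036507 + 0.034288 = 0.070795.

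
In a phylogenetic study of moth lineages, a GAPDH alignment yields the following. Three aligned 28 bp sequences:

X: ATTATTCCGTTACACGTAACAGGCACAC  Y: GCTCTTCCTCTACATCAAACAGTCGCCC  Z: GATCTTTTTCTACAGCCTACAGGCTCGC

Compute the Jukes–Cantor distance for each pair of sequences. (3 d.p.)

X–Y: 11/28 sites differ → p ≈ 0.392857, d = −0.75 ln(1 − 0.523809) = 0.556452 ≈ 0.556.
X–Z: 13/28 sites differ → p ≈ 0.464286, d = −0.75 ln(1 − 0.619048) = 0.723811 ≈ 0.724.
Y–Z: 9/28 sites differ → p ≈ 0.321429, d = −0.75 ln(1 − 0.428572) = 0.419713 ≈ 0.420.

d(X,Y) = 0.556, d(X,Z) = 0.724, d(Y,Z) = 0.420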